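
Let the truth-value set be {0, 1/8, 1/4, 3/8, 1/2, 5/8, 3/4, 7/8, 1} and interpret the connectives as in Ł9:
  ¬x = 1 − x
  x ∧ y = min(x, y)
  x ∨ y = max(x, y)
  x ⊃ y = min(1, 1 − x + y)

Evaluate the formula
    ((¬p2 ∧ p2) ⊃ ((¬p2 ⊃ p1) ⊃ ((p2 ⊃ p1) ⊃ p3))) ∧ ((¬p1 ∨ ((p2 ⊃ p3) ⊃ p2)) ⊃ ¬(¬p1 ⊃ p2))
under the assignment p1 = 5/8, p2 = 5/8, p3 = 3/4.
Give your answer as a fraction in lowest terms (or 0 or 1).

3/8

¬p2 = ¬5/8 = 3/8
¬p2 ∧ p2 = 3/8 ∧ 5/8 = 3/8
¬p2 = ¬5/8 = 3/8
¬p2 ⊃ p1 = 3/8 ⊃ 5/8 = 1
p2 ⊃ p1 = 5/8 ⊃ 5/8 = 1
(p2 ⊃ p1) ⊃ p3 = 1 ⊃ 3/4 = 3/4
(¬p2 ⊃ p1) ⊃ ((p2 ⊃ p1) ⊃ p3) = 1 ⊃ 3/4 = 3/4
(¬p2 ∧ p2) ⊃ ((¬p2 ⊃ p1) ⊃ ((p2 ⊃ p1) ⊃ p3)) = 3/8 ⊃ 3/4 = 1
¬p1 = ¬5/8 = 3/8
p2 ⊃ p3 = 5/8 ⊃ 3/4 = 1
(p2 ⊃ p3) ⊃ p2 = 1 ⊃ 5/8 = 5/8
¬p1 ∨ ((p2 ⊃ p3) ⊃ p2) = 3/8 ∨ 5/8 = 5/8
¬p1 = ¬5/8 = 3/8
¬p1 ⊃ p2 = 3/8 ⊃ 5/8 = 1
¬(¬p1 ⊃ p2) = ¬1 = 0
(¬p1 ∨ ((p2 ⊃ p3) ⊃ p2)) ⊃ ¬(¬p1 ⊃ p2) = 5/8 ⊃ 0 = 3/8
((¬p2 ∧ p2) ⊃ ((¬p2 ⊃ p1) ⊃ ((p2 ⊃ p1) ⊃ p3))) ∧ ((¬p1 ∨ ((p2 ⊃ p3) ⊃ p2)) ⊃ ¬(¬p1 ⊃ p2)) = 1 ∧ 3/8 = 3/8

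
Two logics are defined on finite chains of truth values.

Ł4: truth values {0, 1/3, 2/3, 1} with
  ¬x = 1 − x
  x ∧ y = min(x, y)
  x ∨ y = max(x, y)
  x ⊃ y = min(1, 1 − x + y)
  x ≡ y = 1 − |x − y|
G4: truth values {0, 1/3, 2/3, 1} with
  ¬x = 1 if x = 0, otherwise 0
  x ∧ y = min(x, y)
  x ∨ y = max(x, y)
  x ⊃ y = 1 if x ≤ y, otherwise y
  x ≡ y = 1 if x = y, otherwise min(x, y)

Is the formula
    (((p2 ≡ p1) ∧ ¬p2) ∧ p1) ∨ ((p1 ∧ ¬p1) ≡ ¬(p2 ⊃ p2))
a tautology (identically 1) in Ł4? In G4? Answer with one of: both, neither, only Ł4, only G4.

In Ł4: at p1 = 1/3, p2 = 0 the value is 2/3 — not a tautology.
In G4: every assignment gives 1 — tautology.

only G4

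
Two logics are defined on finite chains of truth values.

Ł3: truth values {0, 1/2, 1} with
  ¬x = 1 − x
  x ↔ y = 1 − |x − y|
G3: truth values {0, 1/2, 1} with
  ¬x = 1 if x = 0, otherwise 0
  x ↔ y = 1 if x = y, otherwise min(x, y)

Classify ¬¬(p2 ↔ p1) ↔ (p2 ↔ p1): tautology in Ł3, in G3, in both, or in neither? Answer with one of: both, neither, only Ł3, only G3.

In Ł3: every assignment gives 1 — tautology.
In G3: at p1 = 1/2, p2 = 1 the value is 1/2 — not a tautology.

only Ł3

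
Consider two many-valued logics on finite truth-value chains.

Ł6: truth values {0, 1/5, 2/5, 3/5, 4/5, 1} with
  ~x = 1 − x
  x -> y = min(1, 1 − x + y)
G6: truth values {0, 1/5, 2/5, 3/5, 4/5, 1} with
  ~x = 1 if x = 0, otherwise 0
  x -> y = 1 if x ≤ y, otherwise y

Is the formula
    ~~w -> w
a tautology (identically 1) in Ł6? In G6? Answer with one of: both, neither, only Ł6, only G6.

In Ł6: every assignment gives 1 — tautology.
In G6: at w = 1/5 the value is 1/5 — not a tautology.

only Ł6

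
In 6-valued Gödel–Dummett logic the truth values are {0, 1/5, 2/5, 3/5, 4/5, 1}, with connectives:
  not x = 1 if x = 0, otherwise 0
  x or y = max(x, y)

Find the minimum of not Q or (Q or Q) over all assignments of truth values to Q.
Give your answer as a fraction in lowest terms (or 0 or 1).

1/5

Take Q = 1/5:
not Q = not 1/5 = 0
Q or Q = 1/5 or 1/5 = 1/5
not Q or (Q or Q) = 0 or 1/5 = 1/5
No assignment yields a value below 1/5, so this is the minimum.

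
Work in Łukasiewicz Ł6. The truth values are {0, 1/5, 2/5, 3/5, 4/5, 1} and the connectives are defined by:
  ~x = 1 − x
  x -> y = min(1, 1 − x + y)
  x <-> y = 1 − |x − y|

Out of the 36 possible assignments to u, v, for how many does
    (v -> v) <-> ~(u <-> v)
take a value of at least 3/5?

12

value 1: 2 assignments (counts)
value 4/5: 4 assignments (counts)
value 3/5: 6 assignments (counts)
value 2/5: 8 assignments
value 1/5: 10 assignments
value 0: 6 assignments
So 12 of the 36 assignments meet the threshold.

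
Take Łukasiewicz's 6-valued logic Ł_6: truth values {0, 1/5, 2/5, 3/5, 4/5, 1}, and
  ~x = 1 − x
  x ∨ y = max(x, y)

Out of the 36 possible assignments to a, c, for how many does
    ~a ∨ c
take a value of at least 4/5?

value 1: 11 assignments (counts)
value 4/5: 9 assignments (counts)
value 3/5: 7 assignments
value 2/5: 5 assignments
value 1/5: 3 assignments
value 0: 1 assignment
So 20 of the 36 assignments meet the threshold.

20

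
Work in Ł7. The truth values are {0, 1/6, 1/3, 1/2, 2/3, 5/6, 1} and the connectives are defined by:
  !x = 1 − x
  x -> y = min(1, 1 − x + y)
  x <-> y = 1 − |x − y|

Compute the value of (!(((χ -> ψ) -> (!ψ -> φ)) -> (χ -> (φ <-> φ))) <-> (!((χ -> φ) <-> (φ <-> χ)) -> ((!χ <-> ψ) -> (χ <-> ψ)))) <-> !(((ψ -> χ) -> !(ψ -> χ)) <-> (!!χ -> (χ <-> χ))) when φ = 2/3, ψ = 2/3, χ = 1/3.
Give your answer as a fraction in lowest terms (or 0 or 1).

2/3

χ -> ψ = 1/3 -> 2/3 = 1
!ψ = !2/3 = 1/3
!ψ -> φ = 1/3 -> 2/3 = 1
(χ -> ψ) -> (!ψ -> φ) = 1 -> 1 = 1
φ <-> φ = 2/3 <-> 2/3 = 1
χ -> (φ <-> φ) = 1/3 -> 1 = 1
((χ -> ψ) -> (!ψ -> φ)) -> (χ -> (φ <-> φ)) = 1 -> 1 = 1
!(((χ -> ψ) -> (!ψ -> φ)) -> (χ -> (φ <-> φ))) = !1 = 0
χ -> φ = 1/3 -> 2/3 = 1
φ <-> χ = 2/3 <-> 1/3 = 2/3
(χ -> φ) <-> (φ <-> χ) = 1 <-> 2/3 = 2/3
!((χ -> φ) <-> (φ <-> χ)) = !2/3 = 1/3
!χ = !1/3 = 2/3
!χ <-> ψ = 2/3 <-> 2/3 = 1
χ <-> ψ = 1/3 <-> 2/3 = 2/3
(!χ <-> ψ) -> (χ <-> ψ) = 1 -> 2/3 = 2/3
!((χ -> φ) <-> (φ <-> χ)) -> ((!χ <-> ψ) -> (χ <-> ψ)) = 1/3 -> 2/3 = 1
!(((χ -> ψ) -> (!ψ -> φ)) -> (χ -> (φ <-> φ))) <-> (!((χ -> φ) <-> (φ <-> χ)) -> ((!χ <-> ψ) -> (χ <-> ψ))) = 0 <-> 1 = 0
ψ -> χ = 2/3 -> 1/3 = 2/3
ψ -> χ = 2/3 -> 1/3 = 2/3
!(ψ -> χ) = !2/3 = 1/3
(ψ -> χ) -> !(ψ -> χ) = 2/3 -> 1/3 = 2/3
!χ = !1/3 = 2/3
!!χ = !2/3 = 1/3
χ <-> χ = 1/3 <-> 1/3 = 1
!!χ -> (χ <-> χ) = 1/3 -> 1 = 1
((ψ -> χ) -> !(ψ -> χ)) <-> (!!χ -> (χ <-> χ)) = 2/3 <-> 1 = 2/3
!(((ψ -> χ) -> !(ψ -> χ)) <-> (!!χ -> (χ <-> χ))) = !2/3 = 1/3
(!(((χ -> ψ) -> (!ψ -> φ)) -> (χ -> (φ <-> φ))) <-> (!((χ -> φ) <-> (φ <-> χ)) -> ((!χ <-> ψ) -> (χ <-> ψ)))) <-> !(((ψ -> χ) -> !(ψ -> χ)) <-> (!!χ -> (χ <-> χ))) = 0 <-> 1/3 = 2/3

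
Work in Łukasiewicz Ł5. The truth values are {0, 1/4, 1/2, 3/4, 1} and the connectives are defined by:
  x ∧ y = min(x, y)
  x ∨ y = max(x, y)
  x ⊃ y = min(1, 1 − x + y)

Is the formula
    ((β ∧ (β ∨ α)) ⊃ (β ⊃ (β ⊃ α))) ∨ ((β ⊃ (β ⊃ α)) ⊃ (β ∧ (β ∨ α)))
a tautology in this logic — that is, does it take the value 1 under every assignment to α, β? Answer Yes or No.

At α = 1/4, β = 1/2, for instance:
β ∨ α = 1/2 ∨ 1/4 = 1/2
β ∧ (β ∨ α) = 1/2 ∧ 1/2 = 1/2
β ⊃ α = 1/2 ⊃ 1/4 = 3/4
β ⊃ (β ⊃ α) = 1/2 ⊃ 3/4 = 1
(β ∧ (β ∨ α)) ⊃ (β ⊃ (β ⊃ α)) = 1/2 ⊃ 1 = 1
(β ⊃ (β ⊃ α)) ⊃ (β ∧ (β ∨ α)) = 1 ⊃ 1/2 = 1/2
((β ∧ (β ∨ α)) ⊃ (β ⊃ (β ⊃ α))) ∨ ((β ⊃ (β ⊃ α)) ⊃ (β ∧ (β ∨ α))) = 1 ∨ 1/2 = 1
and checking the remaining 24 assignments likewise gives ≥ 1 in every case.

Yes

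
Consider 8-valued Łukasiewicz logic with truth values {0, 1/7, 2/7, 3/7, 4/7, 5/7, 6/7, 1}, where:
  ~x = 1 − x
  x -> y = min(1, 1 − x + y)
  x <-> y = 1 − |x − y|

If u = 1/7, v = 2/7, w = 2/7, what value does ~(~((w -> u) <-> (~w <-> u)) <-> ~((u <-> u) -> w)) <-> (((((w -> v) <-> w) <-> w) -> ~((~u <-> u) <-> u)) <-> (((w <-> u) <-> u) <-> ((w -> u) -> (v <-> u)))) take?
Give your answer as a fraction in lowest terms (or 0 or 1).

3/7

w -> u = 2/7 -> 1/7 = 6/7
~w = ~2/7 = 5/7
~w <-> u = 5/7 <-> 1/7 = 3/7
(w -> u) <-> (~w <-> u) = 6/7 <-> 3/7 = 4/7
~((w -> u) <-> (~w <-> u)) = ~4/7 = 3/7
u <-> u = 1/7 <-> 1/7 = 1
(u <-> u) -> w = 1 -> 2/7 = 2/7
~((u <-> u) -> w) = ~2/7 = 5/7
~((w -> u) <-> (~w <-> u)) <-> ~((u <-> u) -> w) = 3/7 <-> 5/7 = 5/7
~(~((w -> u) <-> (~w <-> u)) <-> ~((u <-> u) -> w)) = ~5/7 = 2/7
w -> v = 2/7 -> 2/7 = 1
(w -> v) <-> w = 1 <-> 2/7 = 2/7
((w -> v) <-> w) <-> w = 2/7 <-> 2/7 = 1
~u = ~1/7 = 6/7
~u <-> u = 6/7 <-> 1/7 = 2/7
(~u <-> u) <-> u = 2/7 <-> 1/7 = 6/7
~((~u <-> u) <-> u) = ~6/7 = 1/7
(((w -> v) <-> w) <-> w) -> ~((~u <-> u) <-> u) = 1 -> 1/7 = 1/7
w <-> u = 2/7 <-> 1/7 = 6/7
(w <-> u) <-> u = 6/7 <-> 1/7 = 2/7
w -> u = 2/7 -> 1/7 = 6/7
v <-> u = 2/7 <-> 1/7 = 6/7
(w -> u) -> (v <-> u) = 6/7 -> 6/7 = 1
((w <-> u) <-> u) <-> ((w -> u) -> (v <-> u)) = 2/7 <-> 1 = 2/7
((((w -> v) <-> w) <-> w) -> ~((~u <-> u) <-> u)) <-> (((w <-> u) <-> u) <-> ((w -> u) -> (v <-> u))) = 1/7 <-> 2/7 = 6/7
~(~((w -> u) <-> (~w <-> u)) <-> ~((u <-> u) -> w)) <-> (((((w -> v) <-> w) <-> w) -> ~((~u <-> u) <-> u)) <-> (((w <-> u) <-> u) <-> ((w -> u) -> (v <-> u)))) = 2/7 <-> 6/7 = 3/7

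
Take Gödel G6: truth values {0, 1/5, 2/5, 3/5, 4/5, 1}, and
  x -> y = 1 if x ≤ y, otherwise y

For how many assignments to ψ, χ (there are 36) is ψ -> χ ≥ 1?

21

value 1: 21 assignments (counts)
value 4/5: 1 assignment
value 3/5: 2 assignments
value 2/5: 3 assignments
value 1/5: 4 assignments
value 0: 5 assignments
So 21 of the 36 assignments meet the threshold.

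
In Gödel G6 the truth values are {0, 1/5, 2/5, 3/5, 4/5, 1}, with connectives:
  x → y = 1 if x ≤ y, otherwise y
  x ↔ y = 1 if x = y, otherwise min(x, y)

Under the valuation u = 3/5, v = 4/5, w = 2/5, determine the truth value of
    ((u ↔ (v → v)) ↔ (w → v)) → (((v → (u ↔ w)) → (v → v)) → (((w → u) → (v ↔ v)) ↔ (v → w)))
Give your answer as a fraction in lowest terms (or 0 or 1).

2/5

v → v = 4/5 → 4/5 = 1
u ↔ (v → v) = 3/5 ↔ 1 = 3/5
w → v = 2/5 → 4/5 = 1
(u ↔ (v → v)) ↔ (w → v) = 3/5 ↔ 1 = 3/5
u ↔ w = 3/5 ↔ 2/5 = 2/5
v → (u ↔ w) = 4/5 → 2/5 = 2/5
v → v = 4/5 → 4/5 = 1
(v → (u ↔ w)) → (v → v) = 2/5 → 1 = 1
w → u = 2/5 → 3/5 = 1
v ↔ v = 4/5 ↔ 4/5 = 1
(w → u) → (v ↔ v) = 1 → 1 = 1
v → w = 4/5 → 2/5 = 2/5
((w → u) → (v ↔ v)) ↔ (v → w) = 1 ↔ 2/5 = 2/5
((v → (u ↔ w)) → (v → v)) → (((w → u) → (v ↔ v)) ↔ (v → w)) = 1 → 2/5 = 2/5
((u ↔ (v → v)) ↔ (w → v)) → (((v → (u ↔ w)) → (v → v)) → (((w → u) → (v ↔ v)) ↔ (v → w))) = 3/5 → 2/5 = 2/5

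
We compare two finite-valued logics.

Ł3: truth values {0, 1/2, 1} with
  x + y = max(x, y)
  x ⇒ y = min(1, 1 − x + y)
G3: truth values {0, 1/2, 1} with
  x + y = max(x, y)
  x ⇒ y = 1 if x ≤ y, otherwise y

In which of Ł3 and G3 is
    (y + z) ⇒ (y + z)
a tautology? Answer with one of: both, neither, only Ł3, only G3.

both

In Ł3: every assignment gives 1 — tautology.
In G3: every assignment gives 1 — tautology.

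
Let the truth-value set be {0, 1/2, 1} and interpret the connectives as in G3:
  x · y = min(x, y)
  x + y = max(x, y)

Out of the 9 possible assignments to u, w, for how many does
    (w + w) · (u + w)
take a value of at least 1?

3

u = 0, w = 0 ↦ 0  <
u = 0, w = 1/2 ↦ 1/2  <
u = 0, w = 1 ↦ 1  ≥
u = 1/2, w = 0 ↦ 0  <
u = 1/2, w = 1/2 ↦ 1/2  <
u = 1/2, w = 1 ↦ 1  ≥
u = 1, w = 0 ↦ 0  <
u = 1, w = 1/2 ↦ 1/2  <
u = 1, w = 1 ↦ 1  ≥
So 3 of the 9 assignments meet the threshold.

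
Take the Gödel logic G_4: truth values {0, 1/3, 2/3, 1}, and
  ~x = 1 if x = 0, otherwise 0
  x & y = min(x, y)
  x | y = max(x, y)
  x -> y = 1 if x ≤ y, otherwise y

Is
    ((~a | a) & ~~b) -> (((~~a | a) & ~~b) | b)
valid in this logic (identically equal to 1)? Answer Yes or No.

Counterexample: take a = 0, b = 1/3.
~a = ~0 = 1
~a | a = 1 | 0 = 1
~b = ~1/3 = 0
~~b = ~0 = 1
(~a | a) & ~~b = 1 & 1 = 1
~a = ~0 = 1
~~a = ~1 = 0
~~a | a = 0 | 0 = 0
~b = ~1/3 = 0
~~b = ~0 = 1
(~~a | a) & ~~b = 0 & 1 = 0
((~~a | a) & ~~b) | b = 0 | 1/3 = 1/3
((~a | a) & ~~b) -> (((~~a | a) & ~~b) | b) = 1 -> 1/3 = 1/3
This gives 1/3 ≠ 1.

No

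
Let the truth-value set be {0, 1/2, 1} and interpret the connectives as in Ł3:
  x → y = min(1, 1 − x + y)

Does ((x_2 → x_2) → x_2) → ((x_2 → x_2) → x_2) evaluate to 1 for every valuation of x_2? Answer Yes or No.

x_2 = 0 ↦ 1
x_2 = 1/2 ↦ 1
x_2 = 1 ↦ 1
Every assignment gives a value ≥ 1.

Yes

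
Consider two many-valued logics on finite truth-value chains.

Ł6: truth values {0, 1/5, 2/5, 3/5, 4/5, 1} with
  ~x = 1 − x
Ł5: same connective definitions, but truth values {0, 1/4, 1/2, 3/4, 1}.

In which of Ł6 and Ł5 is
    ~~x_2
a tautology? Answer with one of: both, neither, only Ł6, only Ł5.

neither

In Ł6: at x_2 = 0 the value is 0 — not a tautology.
In Ł5: at x_2 = 0 the value is 0 — not a tautology.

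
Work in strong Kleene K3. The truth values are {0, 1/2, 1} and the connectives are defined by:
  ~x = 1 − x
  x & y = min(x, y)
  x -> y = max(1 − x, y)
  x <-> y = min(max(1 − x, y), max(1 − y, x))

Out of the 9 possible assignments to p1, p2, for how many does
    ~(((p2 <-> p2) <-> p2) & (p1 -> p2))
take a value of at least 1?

p1 = 0, p2 = 0 ↦ 1  ≥
p1 = 0, p2 = 1/2 ↦ 1/2  <
p1 = 0, p2 = 1 ↦ 0  <
p1 = 1/2, p2 = 0 ↦ 1  ≥
p1 = 1/2, p2 = 1/2 ↦ 1/2  <
p1 = 1/2, p2 = 1 ↦ 0  <
p1 = 1, p2 = 0 ↦ 1  ≥
p1 = 1, p2 = 1/2 ↦ 1/2  <
p1 = 1, p2 = 1 ↦ 0  <
So 3 of the 9 assignments meet the threshold.

3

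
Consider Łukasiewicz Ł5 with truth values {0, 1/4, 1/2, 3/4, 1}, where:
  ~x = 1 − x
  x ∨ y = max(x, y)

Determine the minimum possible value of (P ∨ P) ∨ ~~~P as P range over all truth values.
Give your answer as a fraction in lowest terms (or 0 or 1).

1/2

Take P = 1/2:
P ∨ P = 1/2 ∨ 1/2 = 1/2
~P = ~1/2 = 1/2
~~P = ~1/2 = 1/2
~~~P = ~1/2 = 1/2
(P ∨ P) ∨ ~~~P = 1/2 ∨ 1/2 = 1/2
No assignment yields a value below 1/2, so this is the minimum.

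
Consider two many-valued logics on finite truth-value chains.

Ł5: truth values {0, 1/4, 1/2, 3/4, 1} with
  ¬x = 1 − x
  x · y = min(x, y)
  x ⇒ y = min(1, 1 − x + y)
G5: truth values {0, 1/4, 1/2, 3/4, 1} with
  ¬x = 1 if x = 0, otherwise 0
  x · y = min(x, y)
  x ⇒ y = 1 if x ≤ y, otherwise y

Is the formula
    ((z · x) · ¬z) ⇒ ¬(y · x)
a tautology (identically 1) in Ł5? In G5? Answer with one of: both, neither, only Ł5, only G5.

only G5

In Ł5: at x = 3/4, y = 3/4, z = 1/2 the value is 3/4 — not a tautology.
In G5: every assignment gives 1 — tautology.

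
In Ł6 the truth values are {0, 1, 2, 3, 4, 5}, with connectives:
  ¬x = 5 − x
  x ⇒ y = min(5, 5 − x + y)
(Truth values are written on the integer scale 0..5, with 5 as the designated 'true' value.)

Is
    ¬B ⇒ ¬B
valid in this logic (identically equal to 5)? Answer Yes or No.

B = 0 ↦ 5
B = 1 ↦ 5
B = 2 ↦ 5
B = 3 ↦ 5
B = 4 ↦ 5
B = 5 ↦ 5
Every assignment gives a value ≥ 5.

Yes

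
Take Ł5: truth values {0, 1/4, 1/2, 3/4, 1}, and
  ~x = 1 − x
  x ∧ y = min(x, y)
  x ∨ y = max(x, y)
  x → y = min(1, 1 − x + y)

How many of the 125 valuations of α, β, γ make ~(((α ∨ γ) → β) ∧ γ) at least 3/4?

69

value 1: 33 assignments (counts)
value 3/4: 36 assignments (counts)
value 1/2: 32 assignments
value 1/4: 19 assignments
value 0: 5 assignments
So 69 of the 125 assignments meet the threshold.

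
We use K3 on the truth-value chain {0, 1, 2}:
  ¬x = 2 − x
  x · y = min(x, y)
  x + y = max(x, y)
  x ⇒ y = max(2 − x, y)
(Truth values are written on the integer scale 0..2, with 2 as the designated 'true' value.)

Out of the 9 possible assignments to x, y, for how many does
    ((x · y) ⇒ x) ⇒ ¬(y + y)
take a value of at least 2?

3

x = 0, y = 0 ↦ 2  ≥
x = 0, y = 1 ↦ 1  <
x = 0, y = 2 ↦ 0  <
x = 1, y = 0 ↦ 2  ≥
x = 1, y = 1 ↦ 1  <
x = 1, y = 2 ↦ 1  <
x = 2, y = 0 ↦ 2  ≥
x = 2, y = 1 ↦ 1  <
x = 2, y = 2 ↦ 0  <
So 3 of the 9 assignments meet the threshold.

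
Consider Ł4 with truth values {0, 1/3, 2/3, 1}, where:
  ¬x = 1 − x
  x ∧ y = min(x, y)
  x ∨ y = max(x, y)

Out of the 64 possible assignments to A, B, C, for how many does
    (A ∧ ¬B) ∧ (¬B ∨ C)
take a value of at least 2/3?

value 1: 4 assignments (counts)
value 2/3: 12 assignments (counts)
value 1/3: 20 assignments
value 0: 28 assignments
So 16 of the 64 assignments meet the threshold.

16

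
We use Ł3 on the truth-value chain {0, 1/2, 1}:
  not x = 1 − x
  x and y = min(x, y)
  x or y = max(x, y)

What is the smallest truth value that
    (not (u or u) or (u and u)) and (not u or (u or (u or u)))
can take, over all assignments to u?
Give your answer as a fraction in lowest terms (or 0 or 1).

1/2

Take u = 1/2:
u or u = 1/2 or 1/2 = 1/2
not (u or u) = not 1/2 = 1/2
u and u = 1/2 and 1/2 = 1/2
not (u or u) or (u and u) = 1/2 or 1/2 = 1/2
not u = not 1/2 = 1/2
u or u = 1/2 or 1/2 = 1/2
u or (u or u) = 1/2 or 1/2 = 1/2
not u or (u or (u or u)) = 1/2 or 1/2 = 1/2
(not (u or u) or (u and u)) and (not u or (u or (u or u))) = 1/2 and 1/2 = 1/2
No assignment yields a value below 1/2, so this is the minimum.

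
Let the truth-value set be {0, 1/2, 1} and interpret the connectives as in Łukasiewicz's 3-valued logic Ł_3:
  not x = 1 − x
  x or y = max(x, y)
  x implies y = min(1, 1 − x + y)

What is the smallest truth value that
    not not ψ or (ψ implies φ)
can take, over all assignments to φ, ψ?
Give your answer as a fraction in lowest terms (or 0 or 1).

1/2

Take φ = 0, ψ = 1/2:
not ψ = not 1/2 = 1/2
not not ψ = not 1/2 = 1/2
ψ implies φ = 1/2 implies 0 = 1/2
not not ψ or (ψ implies φ) = 1/2 or 1/2 = 1/2
No assignment yields a value below 1/2, so this is the minimum.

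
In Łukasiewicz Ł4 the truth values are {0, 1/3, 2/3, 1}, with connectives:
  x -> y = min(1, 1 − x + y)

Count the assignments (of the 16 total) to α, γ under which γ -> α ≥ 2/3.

α = 0, γ = 0 ↦ 1  ≥
α = 0, γ = 1/3 ↦ 2/3  ≥
α = 0, γ = 2/3 ↦ 1/3  <
α = 0, γ = 1 ↦ 0  <
α = 1/3, γ = 0 ↦ 1  ≥
α = 1/3, γ = 1/3 ↦ 1  ≥
α = 1/3, γ = 2/3 ↦ 2/3  ≥
α = 1/3, γ = 1 ↦ 1/3  <
α = 2/3, γ = 0 ↦ 1  ≥
α = 2/3, γ = 1/3 ↦ 1  ≥
α = 2/3, γ = 2/3 ↦ 1  ≥
α = 2/3, γ = 1 ↦ 2/3  ≥
α = 1, γ = 0 ↦ 1  ≥
α = 1, γ = 1/3 ↦ 1  ≥
α = 1, γ = 2/3 ↦ 1  ≥
α = 1, γ = 1 ↦ 1  ≥
So 13 of the 16 assignments meet the threshold.

13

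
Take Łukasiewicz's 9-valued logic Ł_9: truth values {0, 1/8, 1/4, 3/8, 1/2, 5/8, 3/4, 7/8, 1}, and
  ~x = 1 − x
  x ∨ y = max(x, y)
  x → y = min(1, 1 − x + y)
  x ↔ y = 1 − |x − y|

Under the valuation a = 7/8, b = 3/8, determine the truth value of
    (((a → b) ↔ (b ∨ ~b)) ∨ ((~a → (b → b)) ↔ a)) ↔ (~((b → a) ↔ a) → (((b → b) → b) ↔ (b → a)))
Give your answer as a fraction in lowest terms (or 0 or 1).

7/8

a → b = 7/8 → 3/8 = 1/2
~b = ~3/8 = 5/8
b ∨ ~b = 3/8 ∨ 5/8 = 5/8
(a → b) ↔ (b ∨ ~b) = 1/2 ↔ 5/8 = 7/8
~a = ~7/8 = 1/8
b → b = 3/8 → 3/8 = 1
~a → (b → b) = 1/8 → 1 = 1
(~a → (b → b)) ↔ a = 1 ↔ 7/8 = 7/8
((a → b) ↔ (b ∨ ~b)) ∨ ((~a → (b → b)) ↔ a) = 7/8 ∨ 7/8 = 7/8
b → a = 3/8 → 7/8 = 1
(b → a) ↔ a = 1 ↔ 7/8 = 7/8
~((b → a) ↔ a) = ~7/8 = 1/8
b → b = 3/8 → 3/8 = 1
(b → b) → b = 1 → 3/8 = 3/8
b → a = 3/8 → 7/8 = 1
((b → b) → b) ↔ (b → a) = 3/8 ↔ 1 = 3/8
~((b → a) ↔ a) → (((b → b) → b) ↔ (b → a)) = 1/8 → 3/8 = 1
(((a → b) ↔ (b ∨ ~b)) ∨ ((~a → (b → b)) ↔ a)) ↔ (~((b → a) ↔ a) → (((b → b) → b) ↔ (b → a))) = 7/8 ↔ 1 = 7/8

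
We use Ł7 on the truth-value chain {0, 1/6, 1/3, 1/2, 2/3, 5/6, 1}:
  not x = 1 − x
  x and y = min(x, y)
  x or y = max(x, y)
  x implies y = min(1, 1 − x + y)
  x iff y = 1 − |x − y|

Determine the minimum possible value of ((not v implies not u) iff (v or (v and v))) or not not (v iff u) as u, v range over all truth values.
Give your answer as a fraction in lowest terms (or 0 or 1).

Take u = 0, v = 1/2:
not v = not 1/2 = 1/2
not u = not 0 = 1
not v implies not u = 1/2 implies 1 = 1
v and v = 1/2 and 1/2 = 1/2
v or (v and v) = 1/2 or 1/2 = 1/2
(not v implies not u) iff (v or (v and v)) = 1 iff 1/2 = 1/2
v iff u = 1/2 iff 0 = 1/2
not (v iff u) = not 1/2 = 1/2
not not (v iff u) = not 1/2 = 1/2
((not v implies not u) iff (v or (v and v))) or not not (v iff u) = 1/2 or 1/2 = 1/2
No assignment yields a value below 1/2, so this is the minimum.

1/2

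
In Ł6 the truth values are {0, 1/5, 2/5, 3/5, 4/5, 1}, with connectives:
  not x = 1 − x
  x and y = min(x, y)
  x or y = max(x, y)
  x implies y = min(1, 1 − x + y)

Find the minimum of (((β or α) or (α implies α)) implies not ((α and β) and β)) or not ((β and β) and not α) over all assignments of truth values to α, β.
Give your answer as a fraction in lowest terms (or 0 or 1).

3/5

Take α = 2/5, β = 2/5:
β or α = 2/5 or 2/5 = 2/5
α implies α = 2/5 implies 2/5 = 1
(β or α) or (α implies α) = 2/5 or 1 = 1
α and β = 2/5 and 2/5 = 2/5
(α and β) and β = 2/5 and 2/5 = 2/5
not ((α and β) and β) = not 2/5 = 3/5
((β or α) or (α implies α)) implies not ((α and β) and β) = 1 implies 3/5 = 3/5
β and β = 2/5 and 2/5 = 2/5
not α = not 2/5 = 3/5
(β and β) and not α = 2/5 and 3/5 = 2/5
not ((β and β) and not α) = not 2/5 = 3/5
(((β or α) or (α implies α)) implies not ((α and β) and β)) or not ((β and β) and not α) = 3/5 or 3/5 = 3/5
No assignment yields a value below 3/5, so this is the minimum.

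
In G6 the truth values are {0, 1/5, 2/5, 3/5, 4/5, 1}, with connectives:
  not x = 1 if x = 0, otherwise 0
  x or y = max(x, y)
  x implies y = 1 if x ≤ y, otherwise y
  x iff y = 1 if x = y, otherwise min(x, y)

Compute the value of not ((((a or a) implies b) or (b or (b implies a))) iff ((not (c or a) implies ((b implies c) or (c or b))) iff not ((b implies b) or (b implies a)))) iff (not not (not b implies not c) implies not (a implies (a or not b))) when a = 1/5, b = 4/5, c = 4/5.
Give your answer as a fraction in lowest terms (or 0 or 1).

0

a or a = 1/5 or 1/5 = 1/5
(a or a) implies b = 1/5 implies 4/5 = 1
b implies a = 4/5 implies 1/5 = 1/5
b or (b implies a) = 4/5 or 1/5 = 4/5
((a or a) implies b) or (b or (b implies a)) = 1 or 4/5 = 1
c or a = 4/5 or 1/5 = 4/5
not (c or a) = not 4/5 = 0
b implies c = 4/5 implies 4/5 = 1
c or b = 4/5 or 4/5 = 4/5
(b implies c) or (c or b) = 1 or 4/5 = 1
not (c or a) implies ((b implies c) or (c or b)) = 0 implies 1 = 1
b implies b = 4/5 implies 4/5 = 1
b implies a = 4/5 implies 1/5 = 1/5
(b implies b) or (b implies a) = 1 or 1/5 = 1
not ((b implies b) or (b implies a)) = not 1 = 0
(not (c or a) implies ((b implies c) or (c or b))) iff not ((b implies b) or (b implies a)) = 1 iff 0 = 0
(((a or a) implies b) or (b or (b implies a))) iff ((not (c or a) implies ((b implies c) or (c or b))) iff not ((b implies b) or (b implies a))) = 1 iff 0 = 0
not ((((a or a) implies b) or (b or (b implies a))) iff ((not (c or a) implies ((b implies c) or (c or b))) iff not ((b implies b) or (b implies a)))) = not 0 = 1
not b = not 4/5 = 0
not c = not 4/5 = 0
not b implies not c = 0 implies 0 = 1
not (not b implies not c) = not 1 = 0
not not (not b implies not c) = not 0 = 1
not b = not 4/5 = 0
a or not b = 1/5 or 0 = 1/5
a implies (a or not b) = 1/5 implies 1/5 = 1
not (a implies (a or not b)) = not 1 = 0
not not (not b implies not c) implies not (a implies (a or not b)) = 1 implies 0 = 0
not ((((a or a) implies b) or (b or (b implies a))) iff ((not (c or a) implies ((b implies c) or (c or b))) iff not ((b implies b) or (b implies a)))) iff (not not (not b implies not c) implies not (a implies (a or not b))) = 1 iff 0 = 0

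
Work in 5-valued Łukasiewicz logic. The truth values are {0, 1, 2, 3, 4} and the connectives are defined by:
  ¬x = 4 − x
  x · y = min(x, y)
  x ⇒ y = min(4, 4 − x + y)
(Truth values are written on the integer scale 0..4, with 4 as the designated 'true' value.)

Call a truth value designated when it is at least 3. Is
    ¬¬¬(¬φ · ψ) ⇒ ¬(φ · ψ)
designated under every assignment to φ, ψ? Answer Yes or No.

Counterexample: take φ = 3, ψ = 3.
¬φ = ¬3 = 1
¬φ · ψ = 1 · 3 = 1
¬(¬φ · ψ) = ¬1 = 3
¬¬(¬φ · ψ) = ¬3 = 1
¬¬¬(¬φ · ψ) = ¬1 = 3
φ · ψ = 3 · 3 = 3
¬(φ · ψ) = ¬3 = 1
¬¬¬(¬φ · ψ) ⇒ ¬(φ · ψ) = 3 ⇒ 1 = 2
This gives 2, which is below 3.

No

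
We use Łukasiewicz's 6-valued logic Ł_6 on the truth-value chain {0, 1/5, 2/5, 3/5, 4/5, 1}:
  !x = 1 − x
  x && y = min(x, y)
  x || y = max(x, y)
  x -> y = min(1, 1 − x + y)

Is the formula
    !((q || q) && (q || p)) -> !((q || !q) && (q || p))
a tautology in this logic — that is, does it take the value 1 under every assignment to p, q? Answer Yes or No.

No

Counterexample: take p = 1/5, q = 0.
q || q = 0 || 0 = 0
q || p = 0 || 1/5 = 1/5
(q || q) && (q || p) = 0 && 1/5 = 0
!((q || q) && (q || p)) = !0 = 1
!q = !0 = 1
q || !q = 0 || 1 = 1
q || p = 0 || 1/5 = 1/5
(q || !q) && (q || p) = 1 && 1/5 = 1/5
!((q || !q) && (q || p)) = !1/5 = 4/5
!((q || q) && (q || p)) -> !((q || !q) && (q || p)) = 1 -> 4/5 = 4/5
This gives 4/5 ≠ 1.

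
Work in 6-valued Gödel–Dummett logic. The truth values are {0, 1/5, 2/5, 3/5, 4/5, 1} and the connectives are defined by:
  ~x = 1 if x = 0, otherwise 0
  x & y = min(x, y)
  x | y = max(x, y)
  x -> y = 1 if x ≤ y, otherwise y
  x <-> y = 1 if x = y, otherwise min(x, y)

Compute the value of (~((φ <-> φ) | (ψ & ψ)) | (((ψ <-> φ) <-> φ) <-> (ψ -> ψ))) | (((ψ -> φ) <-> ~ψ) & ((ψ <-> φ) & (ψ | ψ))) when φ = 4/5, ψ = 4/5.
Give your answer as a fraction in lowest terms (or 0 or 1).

φ <-> φ = 4/5 <-> 4/5 = 1
ψ & ψ = 4/5 & 4/5 = 4/5
(φ <-> φ) | (ψ & ψ) = 1 | 4/5 = 1
~((φ <-> φ) | (ψ & ψ)) = ~1 = 0
ψ <-> φ = 4/5 <-> 4/5 = 1
(ψ <-> φ) <-> φ = 1 <-> 4/5 = 4/5
ψ -> ψ = 4/5 -> 4/5 = 1
((ψ <-> φ) <-> φ) <-> (ψ -> ψ) = 4/5 <-> 1 = 4/5
~((φ <-> φ) | (ψ & ψ)) | (((ψ <-> φ) <-> φ) <-> (ψ -> ψ)) = 0 | 4/5 = 4/5
ψ -> φ = 4/5 -> 4/5 = 1
~ψ = ~4/5 = 0
(ψ -> φ) <-> ~ψ = 1 <-> 0 = 0
ψ <-> φ = 4/5 <-> 4/5 = 1
ψ | ψ = 4/5 | 4/5 = 4/5
(ψ <-> φ) & (ψ | ψ) = 1 & 4/5 = 4/5
((ψ -> φ) <-> ~ψ) & ((ψ <-> φ) & (ψ | ψ)) = 0 & 4/5 = 0
(~((φ <-> φ) | (ψ & ψ)) | (((ψ <-> φ) <-> φ) <-> (ψ -> ψ))) | (((ψ -> φ) <-> ~ψ) & ((ψ <-> φ) & (ψ | ψ))) = 4/5 | 0 = 4/5

4/5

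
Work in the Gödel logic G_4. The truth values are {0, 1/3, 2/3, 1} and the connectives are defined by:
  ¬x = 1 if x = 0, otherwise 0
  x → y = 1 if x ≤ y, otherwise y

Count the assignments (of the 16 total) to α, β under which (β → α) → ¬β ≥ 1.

7

α = 0, β = 0 ↦ 1  ≥
α = 0, β = 1/3 ↦ 1  ≥
α = 0, β = 2/3 ↦ 1  ≥
α = 0, β = 1 ↦ 1  ≥
α = 1/3, β = 0 ↦ 1  ≥
α = 1/3, β = 1/3 ↦ 0  <
α = 1/3, β = 2/3 ↦ 0  <
α = 1/3, β = 1 ↦ 0  <
α = 2/3, β = 0 ↦ 1  ≥
α = 2/3, β = 1/3 ↦ 0  <
α = 2/3, β = 2/3 ↦ 0  <
α = 2/3, β = 1 ↦ 0  <
α = 1, β = 0 ↦ 1  ≥
α = 1, β = 1/3 ↦ 0  <
α = 1, β = 2/3 ↦ 0  <
α = 1, β = 1 ↦ 0  <
So 7 of the 16 assignments meet the threshold.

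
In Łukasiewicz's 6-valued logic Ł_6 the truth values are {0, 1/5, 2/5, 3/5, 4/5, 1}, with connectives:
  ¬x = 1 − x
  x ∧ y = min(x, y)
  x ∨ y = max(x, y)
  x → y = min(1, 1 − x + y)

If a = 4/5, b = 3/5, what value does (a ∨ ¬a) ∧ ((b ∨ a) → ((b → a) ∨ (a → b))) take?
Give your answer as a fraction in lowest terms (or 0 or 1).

¬a = ¬4/5 = 1/5
a ∨ ¬a = 4/5 ∨ 1/5 = 4/5
b ∨ a = 3/5 ∨ 4/5 = 4/5
b → a = 3/5 → 4/5 = 1
a → b = 4/5 → 3/5 = 4/5
(b → a) ∨ (a → b) = 1 ∨ 4/5 = 1
(b ∨ a) → ((b → a) ∨ (a → b)) = 4/5 → 1 = 1
(a ∨ ¬a) ∧ ((b ∨ a) → ((b → a) ∨ (a → b))) = 4/5 ∧ 1 = 4/5

4/5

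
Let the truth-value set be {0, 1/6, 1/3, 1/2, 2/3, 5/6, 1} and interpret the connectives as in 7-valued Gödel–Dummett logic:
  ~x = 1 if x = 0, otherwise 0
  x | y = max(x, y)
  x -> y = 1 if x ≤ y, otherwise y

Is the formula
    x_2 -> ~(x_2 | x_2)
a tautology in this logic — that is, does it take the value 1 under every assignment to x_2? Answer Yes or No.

No

Counterexample: take x_2 = 1/6.
x_2 | x_2 = 1/6 | 1/6 = 1/6
~(x_2 | x_2) = ~1/6 = 0
x_2 -> ~(x_2 | x_2) = 1/6 -> 0 = 0
This gives 0 ≠ 1.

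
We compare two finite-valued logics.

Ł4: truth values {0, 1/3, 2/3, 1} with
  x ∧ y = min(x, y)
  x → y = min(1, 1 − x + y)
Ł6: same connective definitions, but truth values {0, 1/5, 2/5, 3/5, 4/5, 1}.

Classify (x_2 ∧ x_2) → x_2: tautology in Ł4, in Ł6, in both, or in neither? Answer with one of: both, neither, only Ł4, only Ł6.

In Ł4: every assignment gives 1 — tautology.
In Ł6: every assignment gives 1 — tautology.

both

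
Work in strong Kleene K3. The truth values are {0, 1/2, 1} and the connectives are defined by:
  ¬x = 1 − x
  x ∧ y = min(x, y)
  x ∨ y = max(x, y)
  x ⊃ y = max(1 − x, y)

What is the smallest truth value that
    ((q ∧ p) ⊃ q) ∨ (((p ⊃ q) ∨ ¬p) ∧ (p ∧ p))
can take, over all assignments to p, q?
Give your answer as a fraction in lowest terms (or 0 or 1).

1/2

Take p = 1/2, q = 1/2:
q ∧ p = 1/2 ∧ 1/2 = 1/2
(q ∧ p) ⊃ q = 1/2 ⊃ 1/2 = 1/2
p ⊃ q = 1/2 ⊃ 1/2 = 1/2
¬p = ¬1/2 = 1/2
(p ⊃ q) ∨ ¬p = 1/2 ∨ 1/2 = 1/2
p ∧ p = 1/2 ∧ 1/2 = 1/2
((p ⊃ q) ∨ ¬p) ∧ (p ∧ p) = 1/2 ∧ 1/2 = 1/2
((q ∧ p) ⊃ q) ∨ (((p ⊃ q) ∨ ¬p) ∧ (p ∧ p)) = 1/2 ∨ 1/2 = 1/2
No assignment yields a value below 1/2, so this is the minimum.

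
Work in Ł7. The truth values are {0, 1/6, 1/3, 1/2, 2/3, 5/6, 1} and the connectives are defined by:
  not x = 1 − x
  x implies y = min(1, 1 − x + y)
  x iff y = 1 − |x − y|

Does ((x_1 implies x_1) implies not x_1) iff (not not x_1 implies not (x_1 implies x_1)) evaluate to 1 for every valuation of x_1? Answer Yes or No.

Yes

x_1 = 0 ↦ 1
x_1 = 1/6 ↦ 1
x_1 = 1/3 ↦ 1
x_1 = 1/2 ↦ 1
x_1 = 2/3 ↦ 1
x_1 = 5/6 ↦ 1
x_1 = 1 ↦ 1
Every assignment gives a value ≥ 1.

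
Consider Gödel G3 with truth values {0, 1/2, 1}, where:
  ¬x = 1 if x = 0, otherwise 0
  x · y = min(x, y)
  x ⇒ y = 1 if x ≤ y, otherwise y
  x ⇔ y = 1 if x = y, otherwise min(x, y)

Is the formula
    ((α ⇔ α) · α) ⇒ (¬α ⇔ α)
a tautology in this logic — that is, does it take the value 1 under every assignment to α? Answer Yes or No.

Counterexample: take α = 1/2.
α ⇔ α = 1/2 ⇔ 1/2 = 1
(α ⇔ α) · α = 1 · 1/2 = 1/2
¬α = ¬1/2 = 0
¬α ⇔ α = 0 ⇔ 1/2 = 0
((α ⇔ α) · α) ⇒ (¬α ⇔ α) = 1/2 ⇒ 0 = 0
This gives 0 ≠ 1.

No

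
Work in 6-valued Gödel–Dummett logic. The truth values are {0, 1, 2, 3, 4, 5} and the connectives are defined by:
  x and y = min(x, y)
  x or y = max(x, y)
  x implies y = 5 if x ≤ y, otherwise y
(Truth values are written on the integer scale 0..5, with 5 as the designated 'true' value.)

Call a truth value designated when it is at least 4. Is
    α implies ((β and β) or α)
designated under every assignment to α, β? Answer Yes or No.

Yes

At α = 1, β = 2, for instance:
β and β = 2 and 2 = 2
(β and β) or α = 2 or 1 = 2
α implies ((β and β) or α) = 1 implies 2 = 5
and checking the remaining 35 assignments likewise gives ≥ 4 in every case.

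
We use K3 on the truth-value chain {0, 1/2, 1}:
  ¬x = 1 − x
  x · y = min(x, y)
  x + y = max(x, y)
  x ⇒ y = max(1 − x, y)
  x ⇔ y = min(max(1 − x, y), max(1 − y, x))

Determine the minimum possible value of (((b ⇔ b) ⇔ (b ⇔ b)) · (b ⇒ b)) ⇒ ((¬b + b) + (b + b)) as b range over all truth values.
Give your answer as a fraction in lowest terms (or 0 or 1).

Take b = 1/2:
b ⇔ b = 1/2 ⇔ 1/2 = 1/2
b ⇔ b = 1/2 ⇔ 1/2 = 1/2
(b ⇔ b) ⇔ (b ⇔ b) = 1/2 ⇔ 1/2 = 1/2
b ⇒ b = 1/2 ⇒ 1/2 = 1/2
((b ⇔ b) ⇔ (b ⇔ b)) · (b ⇒ b) = 1/2 · 1/2 = 1/2
¬b = ¬1/2 = 1/2
¬b + b = 1/2 + 1/2 = 1/2
b + b = 1/2 + 1/2 = 1/2
(¬b + b) + (b + b) = 1/2 + 1/2 = 1/2
(((b ⇔ b) ⇔ (b ⇔ b)) · (b ⇒ b)) ⇒ ((¬b + b) + (b + b)) = 1/2 ⇒ 1/2 = 1/2
No assignment yields a value below 1/2, so this is the minimum.

1/2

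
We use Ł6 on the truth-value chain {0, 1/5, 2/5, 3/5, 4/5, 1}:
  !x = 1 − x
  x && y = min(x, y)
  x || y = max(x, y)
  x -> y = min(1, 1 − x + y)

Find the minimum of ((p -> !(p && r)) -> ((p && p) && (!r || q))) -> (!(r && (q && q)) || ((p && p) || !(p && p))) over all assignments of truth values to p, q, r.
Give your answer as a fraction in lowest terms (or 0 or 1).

Take p = 3/5, q = 3/5, r = 3/5:
p && r = 3/5 && 3/5 = 3/5
!(p && r) = !3/5 = 2/5
p -> !(p && r) = 3/5 -> 2/5 = 4/5
p && p = 3/5 && 3/5 = 3/5
!r = !3/5 = 2/5
!r || q = 2/5 || 3/5 = 3/5
(p && p) && (!r || q) = 3/5 && 3/5 = 3/5
(p -> !(p && r)) -> ((p && p) && (!r || q)) = 4/5 -> 3/5 = 4/5
q && q = 3/5 && 3/5 = 3/5
r && (q && q) = 3/5 && 3/5 = 3/5
!(r && (q && q)) = !3/5 = 2/5
p && p = 3/5 && 3/5 = 3/5
p && p = 3/5 && 3/5 = 3/5
!(p && p) = !3/5 = 2/5
(p && p) || !(p && p) = 3/5 || 2/5 = 3/5
!(r && (q && q)) || ((p && p) || !(p && p)) = 2/5 || 3/5 = 3/5
((p -> !(p && r)) -> ((p && p) && (!r || q))) -> (!(r && (q && q)) || ((p && p) || !(p && p))) = 4/5 -> 3/5 = 4/5
No assignment yields a value below 4/5, so this is the minimum.

4/5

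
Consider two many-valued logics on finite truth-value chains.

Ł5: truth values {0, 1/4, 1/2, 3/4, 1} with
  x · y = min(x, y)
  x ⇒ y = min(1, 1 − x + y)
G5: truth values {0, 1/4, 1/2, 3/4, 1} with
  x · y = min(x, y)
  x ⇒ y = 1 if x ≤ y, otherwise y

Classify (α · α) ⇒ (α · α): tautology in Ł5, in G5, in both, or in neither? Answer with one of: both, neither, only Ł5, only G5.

both

In Ł5: every assignment gives 1 — tautology.
In G5: every assignment gives 1 — tautology.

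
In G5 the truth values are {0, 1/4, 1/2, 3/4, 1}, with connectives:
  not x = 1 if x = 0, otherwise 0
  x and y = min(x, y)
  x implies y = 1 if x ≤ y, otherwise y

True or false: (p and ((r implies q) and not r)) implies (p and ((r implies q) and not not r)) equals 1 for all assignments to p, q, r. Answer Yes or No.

Counterexample: take p = 1/4, q = 0, r = 0.
r implies q = 0 implies 0 = 1
not r = not 0 = 1
(r implies q) and not r = 1 and 1 = 1
p and ((r implies q) and not r) = 1/4 and 1 = 1/4
r implies q = 0 implies 0 = 1
not r = not 0 = 1
not not r = not 1 = 0
(r implies q) and not not r = 1 and 0 = 0
p and ((r implies q) and not not r) = 1/4 and 0 = 0
(p and ((r implies q) and not r)) implies (p and ((r implies q) and not not r)) = 1/4 implies 0 = 0
This gives 0 ≠ 1.

No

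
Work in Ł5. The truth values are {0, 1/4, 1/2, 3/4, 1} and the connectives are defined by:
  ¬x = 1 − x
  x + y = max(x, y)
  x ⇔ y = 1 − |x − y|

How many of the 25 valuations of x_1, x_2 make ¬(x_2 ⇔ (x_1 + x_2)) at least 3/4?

3

value 1: 1 assignment (counts)
value 3/4: 2 assignments (counts)
value 1/2: 3 assignments
value 1/4: 4 assignments
value 0: 15 assignments
So 3 of the 25 assignments meet the threshold.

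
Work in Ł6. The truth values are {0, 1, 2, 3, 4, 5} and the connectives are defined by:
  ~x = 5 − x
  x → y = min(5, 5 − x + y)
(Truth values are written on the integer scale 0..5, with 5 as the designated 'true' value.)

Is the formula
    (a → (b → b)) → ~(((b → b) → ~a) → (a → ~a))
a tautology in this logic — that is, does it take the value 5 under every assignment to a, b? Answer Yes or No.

No

Counterexample: take a = 0, b = 0.
b → b = 0 → 0 = 5
a → (b → b) = 0 → 5 = 5
~a = ~0 = 5
(b → b) → ~a = 5 → 5 = 5
a → ~a = 0 → 5 = 5
((b → b) → ~a) → (a → ~a) = 5 → 5 = 5
~(((b → b) → ~a) → (a → ~a)) = ~5 = 0
(a → (b → b)) → ~(((b → b) → ~a) → (a → ~a)) = 5 → 0 = 0
This gives 0 ≠ 5.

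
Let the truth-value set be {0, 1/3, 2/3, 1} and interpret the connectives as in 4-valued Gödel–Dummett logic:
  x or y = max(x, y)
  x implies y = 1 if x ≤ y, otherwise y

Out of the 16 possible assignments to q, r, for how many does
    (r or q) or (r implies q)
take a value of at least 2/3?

15

q = 0, r = 0 ↦ 1  ≥
q = 0, r = 1/3 ↦ 1/3  <
q = 0, r = 2/3 ↦ 2/3  ≥
q = 0, r = 1 ↦ 1  ≥
q = 1/3, r = 0 ↦ 1  ≥
q = 1/3, r = 1/3 ↦ 1  ≥
q = 1/3, r = 2/3 ↦ 2/3  ≥
q = 1/3, r = 1 ↦ 1  ≥
q = 2/3, r = 0 ↦ 1  ≥
q = 2/3, r = 1/3 ↦ 1  ≥
q = 2/3, r = 2/3 ↦ 1  ≥
q = 2/3, r = 1 ↦ 1  ≥
q = 1, r = 0 ↦ 1  ≥
q = 1, r = 1/3 ↦ 1  ≥
q = 1, r = 2/3 ↦ 1  ≥
q = 1, r = 1 ↦ 1  ≥
So 15 of the 16 assignments meet the threshold.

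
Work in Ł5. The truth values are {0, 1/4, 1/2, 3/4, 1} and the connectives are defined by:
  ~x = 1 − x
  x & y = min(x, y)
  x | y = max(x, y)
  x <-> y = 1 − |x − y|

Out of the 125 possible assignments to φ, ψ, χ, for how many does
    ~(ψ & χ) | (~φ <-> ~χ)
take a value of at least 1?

value 1: 61 assignments (counts)
value 3/4: 43 assignments
value 1/2: 15 assignments
value 1/4: 5 assignments
value 0: 1 assignment
So 61 of the 125 assignments meet the threshold.

61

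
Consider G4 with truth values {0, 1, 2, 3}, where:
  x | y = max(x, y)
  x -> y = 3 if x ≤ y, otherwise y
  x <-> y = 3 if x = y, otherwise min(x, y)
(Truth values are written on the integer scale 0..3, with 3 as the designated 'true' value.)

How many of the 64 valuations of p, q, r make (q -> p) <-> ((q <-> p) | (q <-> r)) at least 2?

36

value 3: 32 assignments (counts)
value 2: 4 assignments (counts)
value 1: 10 assignments
value 0: 18 assignments
So 36 of the 64 assignments meet the threshold.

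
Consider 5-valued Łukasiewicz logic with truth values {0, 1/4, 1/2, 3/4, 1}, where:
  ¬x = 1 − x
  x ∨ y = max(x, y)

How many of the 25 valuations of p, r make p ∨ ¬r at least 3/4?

16

value 1: 9 assignments (counts)
value 3/4: 7 assignments (counts)
value 1/2: 5 assignments
value 1/4: 3 assignments
value 0: 1 assignment
So 16 of the 25 assignments meet the threshold.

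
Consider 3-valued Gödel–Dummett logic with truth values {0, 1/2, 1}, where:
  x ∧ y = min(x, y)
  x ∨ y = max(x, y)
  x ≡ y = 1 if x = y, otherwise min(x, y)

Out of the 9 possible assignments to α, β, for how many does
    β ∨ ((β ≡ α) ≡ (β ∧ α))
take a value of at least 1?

α = 0, β = 0 ↦ 0  <
α = 0, β = 1/2 ↦ 1  ≥
α = 0, β = 1 ↦ 1  ≥
α = 1/2, β = 0 ↦ 1  ≥
α = 1/2, β = 1/2 ↦ 1/2  <
α = 1/2, β = 1 ↦ 1  ≥
α = 1, β = 0 ↦ 1  ≥
α = 1, β = 1/2 ↦ 1  ≥
α = 1, β = 1 ↦ 1  ≥
So 7 of the 9 assignments meet the threshold.

7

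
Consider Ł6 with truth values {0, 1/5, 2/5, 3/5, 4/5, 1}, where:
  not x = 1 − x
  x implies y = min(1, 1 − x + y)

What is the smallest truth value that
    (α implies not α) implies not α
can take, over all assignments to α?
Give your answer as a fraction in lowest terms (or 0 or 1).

Take α = 2/5:
not α = not 2/5 = 3/5
α implies not α = 2/5 implies 3/5 = 1
not α = not 2/5 = 3/5
(α implies not α) implies not α = 1 implies 3/5 = 3/5
No assignment yields a value below 3/5, so this is the minimum.

3/5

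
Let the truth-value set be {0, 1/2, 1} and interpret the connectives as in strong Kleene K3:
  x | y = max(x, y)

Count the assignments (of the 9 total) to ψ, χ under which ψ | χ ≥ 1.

ψ = 0, χ = 0 ↦ 0  <
ψ = 0, χ = 1/2 ↦ 1/2  <
ψ = 0, χ = 1 ↦ 1  ≥
ψ = 1/2, χ = 0 ↦ 1/2  <
ψ = 1/2, χ = 1/2 ↦ 1/2  <
ψ = 1/2, χ = 1 ↦ 1  ≥
ψ = 1, χ = 0 ↦ 1  ≥
ψ = 1, χ = 1/2 ↦ 1  ≥
ψ = 1, χ = 1 ↦ 1  ≥
So 5 of the 9 assignments meet the threshold.

5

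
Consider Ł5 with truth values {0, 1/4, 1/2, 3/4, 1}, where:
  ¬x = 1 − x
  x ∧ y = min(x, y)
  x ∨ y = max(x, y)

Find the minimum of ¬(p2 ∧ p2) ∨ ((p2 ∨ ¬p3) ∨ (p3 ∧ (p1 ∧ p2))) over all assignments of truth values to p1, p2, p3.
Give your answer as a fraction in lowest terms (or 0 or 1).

Take p1 = 0, p2 = 1/2, p3 = 1/2:
p2 ∧ p2 = 1/2 ∧ 1/2 = 1/2
¬(p2 ∧ p2) = ¬1/2 = 1/2
¬p3 = ¬1/2 = 1/2
p2 ∨ ¬p3 = 1/2 ∨ 1/2 = 1/2
p1 ∧ p2 = 0 ∧ 1/2 = 0
p3 ∧ (p1 ∧ p2) = 1/2 ∧ 0 = 0
(p2 ∨ ¬p3) ∨ (p3 ∧ (p1 ∧ p2)) = 1/2 ∨ 0 = 1/2
¬(p2 ∧ p2) ∨ ((p2 ∨ ¬p3) ∨ (p3 ∧ (p1 ∧ p2))) = 1/2 ∨ 1/2 = 1/2
No assignment yields a value below 1/2, so this is the minimum.

1/2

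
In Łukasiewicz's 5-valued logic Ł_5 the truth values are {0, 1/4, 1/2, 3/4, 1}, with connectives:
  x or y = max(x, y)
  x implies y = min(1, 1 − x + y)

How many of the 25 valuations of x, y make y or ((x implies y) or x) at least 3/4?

value 1: 19 assignments (counts)
value 3/4: 5 assignments (counts)
value 1/2: 1 assignment
So 24 of the 25 assignments meet the threshold.

24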